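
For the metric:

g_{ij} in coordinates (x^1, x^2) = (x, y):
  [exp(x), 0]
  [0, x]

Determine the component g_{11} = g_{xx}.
With x^1 = x, x^2 = y, g_{11} = g_{xx} is the row-1, column-1 entry of the matrix.
g_{11} = exp(x)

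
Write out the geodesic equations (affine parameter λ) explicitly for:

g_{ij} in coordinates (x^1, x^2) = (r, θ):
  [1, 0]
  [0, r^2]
Geodesic equation: d^2x^k/dλ^2 + Γ^k_{ij} (dx^i/dλ)(dx^j/dλ) = 0.
Non-zero Christoffel symbols:
Γ^r_{θ θ} = -r
Γ^θ_{r θ} = 1/r
Substituting (the symmetric pair Γ^k_{ij}, Γ^k_{ji} combines into a factor 2):
d^2r/dλ^2 - r (dθ/dλ)^2 = 0
d^2θ/dλ^2 + (2/r) (dr/dλ)(dθ/dλ) = 0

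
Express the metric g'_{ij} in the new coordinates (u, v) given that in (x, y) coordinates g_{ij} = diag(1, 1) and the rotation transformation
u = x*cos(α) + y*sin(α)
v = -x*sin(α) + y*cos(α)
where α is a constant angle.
Invert the transformation: x = u*cos(α) - v*sin(α), y = u*sin(α) + v*cos(α)
g'_{ij} = (∂x^k/∂x'^i)(∂x^l/∂x'^j) g_{kl}; with g_{kl} = δ_{kl} this is Σ_k (∂x^k/∂x'^i)(∂x^k/∂x'^j).
Jacobian: ∂x/∂u = cos(α), ∂x/∂v = -sin(α), ∂y/∂u = sin(α), ∂y/∂v = cos(α)
g'_{uu} = (cos(α))(cos(α)) + (sin(α))(sin(α)) = 1
g'_{uv} = (cos(α))(-sin(α)) + (sin(α))(cos(α)) = 0
g'_{vv} = (-sin(α))(-sin(α)) + (cos(α))(cos(α)) = 1
g'_{ij} = diag(1, 1)
The Euclidean metric is invariant under rotations.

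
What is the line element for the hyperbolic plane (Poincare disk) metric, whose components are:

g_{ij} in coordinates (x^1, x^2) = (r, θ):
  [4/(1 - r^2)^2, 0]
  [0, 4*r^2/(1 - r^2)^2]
ds^2 = g_{ij} dx^i dx^j; only the non-zero components contribute.
ds^2 = (4/(1 - r^2)^2) dr^2 + (4*r^2/(1 - r^2)^2) dθ^2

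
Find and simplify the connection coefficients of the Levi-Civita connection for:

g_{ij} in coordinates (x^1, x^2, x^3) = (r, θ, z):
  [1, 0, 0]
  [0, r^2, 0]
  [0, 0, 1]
Using Γ^k_{ij} = (1/2) g^{km} (∂_i g_{mj} + ∂_j g_{mi} - ∂_m g_{ij}); the metric is diagonal, so only the m = k term contributes.
Non-zero symbols (using the symmetry Γ^k_{ij} = Γ^k_{ji}):
Γ^r_{θ θ} = (1/2) g^{rr} (∂_θ g_{rθ} + ∂_θ g_{rθ} - ∂_r g_{θθ}) = (1/2)(1)((0) + (0) - (2*r)) = -r
Γ^θ_{r θ} = (1/2) g^{θθ} (∂_r g_{θθ} + ∂_θ g_{θr} - ∂_θ g_{rθ}) = (1/2)(1/r^2)((2*r) + (0) - (0)) = 1/r
All other Christoffel symbols are zero.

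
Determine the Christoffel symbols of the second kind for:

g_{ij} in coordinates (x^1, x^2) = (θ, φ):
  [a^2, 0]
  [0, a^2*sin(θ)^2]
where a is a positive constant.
Using Γ^k_{ij} = (1/2) g^{km} (∂_i g_{mj} + ∂_j g_{mi} - ∂_m g_{ij}); the metric is diagonal, so only the m = k term contributes.
Non-zero symbols (using the symmetry Γ^k_{ij} = Γ^k_{ji}):
Γ^θ_{φ φ} = (1/2) g^{θθ} (∂_φ g_{θφ} + ∂_φ g_{θφ} - ∂_θ g_{φφ}) = (1/2)(1/a^2)((0) + (0) - (a^2*sin(2*θ))) = -sin(2*θ)/2
Γ^φ_{θ φ} = (1/2) g^{φφ} (∂_θ g_{φφ} + ∂_φ g_{φθ} - ∂_φ g_{θφ}) = (1/2)(1/(a^2*sin(θ)^2))((a^2*sin(2*θ)) + (0) - (0)) = 1/tan(θ)
All other Christoffel symbols are zero.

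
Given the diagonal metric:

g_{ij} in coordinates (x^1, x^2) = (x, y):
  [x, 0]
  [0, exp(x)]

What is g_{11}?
With x^1 = x, x^2 = y, g_{11} = g_{xx} is the row-1, column-1 entry of the matrix.
g_{11} = x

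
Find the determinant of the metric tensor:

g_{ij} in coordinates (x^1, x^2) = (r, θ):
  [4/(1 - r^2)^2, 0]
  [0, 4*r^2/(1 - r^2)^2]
For a 2×2 metric: det(g) = g_{11}·g_{22} - g_{12}·g_{21}
= (4/(1 - r^2)^2)·(4*r^2/(1 - r^2)^2) - (0)·(0)
= 16*r^2/(1 - r^2)^4 - 0
det(g) = 16*r^2/(1 - r^2)^4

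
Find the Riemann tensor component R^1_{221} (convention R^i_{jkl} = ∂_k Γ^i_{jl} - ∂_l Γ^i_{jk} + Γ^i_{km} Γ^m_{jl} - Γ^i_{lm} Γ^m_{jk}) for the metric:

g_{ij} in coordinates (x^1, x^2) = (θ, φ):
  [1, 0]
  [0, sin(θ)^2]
Non-zero Christoffel symbols (Γ^k_{ij} = Γ^k_{ji}):
Γ^θ_{φ φ} = -sin(2*θ)/2
Γ^φ_{θ φ} = 1/tan(θ)
R^θ_{φ φ θ} = ∂_φ Γ^θ_{φ θ} - ∂_θ Γ^θ_{φ φ} + Γ^θ_{φ m} Γ^m_{φ θ} - Γ^θ_{θ m} Γ^m_{φ φ}
  = (0) - (-cos(2*θ)) + (-cos(θ)^2) - (0) = -sin(θ)^2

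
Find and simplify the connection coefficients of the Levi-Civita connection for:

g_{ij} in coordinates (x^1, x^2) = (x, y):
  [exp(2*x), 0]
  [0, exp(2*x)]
Using Γ^k_{ij} = (1/2) g^{km} (∂_i g_{mj} + ∂_j g_{mi} - ∂_m g_{ij}); the metric is diagonal, so only the m = k term contributes.
Non-zero symbols (using the symmetry Γ^k_{ij} = Γ^k_{ji}):
Γ^x_{x x} = (1/2) g^{xx} (∂_x g_{xx} + ∂_x g_{xx} - ∂_x g_{xx}) = (1/2)(exp(-2*x))((2*exp(2*x)) + (2*exp(2*x)) - (2*exp(2*x))) = 1
Γ^x_{y y} = (1/2) g^{xx} (∂_y g_{xy} + ∂_y g_{xy} - ∂_x g_{yy}) = (1/2)(exp(-2*x))((0) + (0) - (2*exp(2*x))) = -1
Γ^y_{x y} = (1/2) g^{yy} (∂_x g_{yy} + ∂_y g_{yx} - ∂_y g_{xy}) = (1/2)(exp(-2*x))((2*exp(2*x)) + (0) - (0)) = 1
All other Christoffel symbols are zero.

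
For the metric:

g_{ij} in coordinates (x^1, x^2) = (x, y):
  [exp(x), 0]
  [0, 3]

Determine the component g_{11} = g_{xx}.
With x^1 = x, x^2 = y, g_{11} = g_{xx} is the row-1, column-1 entry of the matrix.
g_{11} = exp(x)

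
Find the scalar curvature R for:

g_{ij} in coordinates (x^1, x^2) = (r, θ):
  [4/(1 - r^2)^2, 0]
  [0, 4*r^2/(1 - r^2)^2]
Non-zero Christoffel symbols (Γ^k_{ij} = Γ^k_{ji}):
Γ^r_{r r} = 2*r/(1 - r^2)
Γ^r_{θ θ} = (r^3 + r)/(r^2 - 1)
Γ^θ_{r θ} = (-r^2 - 1)/(r^3 - r)
Ricci tensor (R_{ij} = R^k_{ikj}): R_{rr} = -4/(r^2 - 1)^2, R_{rθ} = 0, R_{θθ} = -4*r^2/(r^2 - 1)^2
Inverse metric: g^{rr} = (1 - r^2)^2/4, g^{θθ} = (1 - r^2)^2/(4*r^2)
R = g^{ij} R_{ij} = ((1 - r^2)^2/4)(-4/(r^2 - 1)^2) + ((1 - r^2)^2/(4*r^2))(-4*r^2/(r^2 - 1)^2) = -2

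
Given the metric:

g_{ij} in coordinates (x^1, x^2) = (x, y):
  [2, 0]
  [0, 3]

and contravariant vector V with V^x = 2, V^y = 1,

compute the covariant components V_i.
V_i = g_{ij} V^j:
V_x = (2)(2) + (0)(1) = 4
V_y = (0)(2) + (3)(1) = 3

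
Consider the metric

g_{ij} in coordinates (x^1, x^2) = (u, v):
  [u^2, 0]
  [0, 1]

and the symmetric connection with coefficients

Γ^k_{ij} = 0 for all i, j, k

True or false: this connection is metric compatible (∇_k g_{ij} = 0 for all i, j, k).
Using ∇_k g_{ij} = ∂_k g_{ij} - Γ^m_{ki} g_{mj} - Γ^m_{kj} g_{im}:
∇_u g_{uu} = (2*u) - (0) - (0) = 2*u ≠ 0
So the connection is not metric compatible (it is not the Levi-Civita connection).
False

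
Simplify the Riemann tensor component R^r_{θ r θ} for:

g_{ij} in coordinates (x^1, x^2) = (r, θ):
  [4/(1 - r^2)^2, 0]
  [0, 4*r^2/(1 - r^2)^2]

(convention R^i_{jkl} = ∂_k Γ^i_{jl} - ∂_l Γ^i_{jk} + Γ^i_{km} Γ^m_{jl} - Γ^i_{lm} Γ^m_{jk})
Non-zero Christoffel symbols (Γ^k_{ij} = Γ^k_{ji}):
Γ^r_{r r} = 2*r/(1 - r^2)
Γ^r_{θ θ} = (r^3 + r)/(r^2 - 1)
Γ^θ_{r θ} = (-r^2 - 1)/(r^3 - r)
R^r_{θ r θ} = ∂_r Γ^r_{θ θ} - ∂_θ Γ^r_{θ r} + Γ^r_{r m} Γ^m_{θ θ} - Γ^r_{θ m} Γ^m_{θ r}
  = ((r^4 - 4*r^2 - 1)/(r^2 - 1)^2) - (0) + (-2*r^2*(r^2 + 1)/(r^2 - 1)^2) - (-(r^2 + 1)^2/(r^2 - 1)^2) = -4*r^2/(r^2 - 1)^2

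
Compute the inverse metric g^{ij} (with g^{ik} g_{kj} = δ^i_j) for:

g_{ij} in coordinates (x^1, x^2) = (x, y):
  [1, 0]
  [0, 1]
The metric is diagonal, so g^{ij} is diagonal with entries 1/g_{ii}: diag(1, 1).
g^{ij}:
  [1, 0]
  [0, 1]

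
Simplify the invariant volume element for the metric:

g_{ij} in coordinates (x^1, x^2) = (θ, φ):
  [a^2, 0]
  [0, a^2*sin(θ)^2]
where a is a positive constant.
det(g) = a^4*sin(θ)^2
√|det(g)| = a^2*sin(θ) (taking 0 < θ < π so that |sin(θ)| = sin(θ))
Volume element: dV = a^2*sin(θ) dθ dφ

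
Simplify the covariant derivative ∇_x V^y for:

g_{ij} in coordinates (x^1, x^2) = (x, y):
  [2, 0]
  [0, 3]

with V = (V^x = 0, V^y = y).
All Christoffel symbols are zero.
∇_x V^y = ∂_x V^y + Γ^y_{x j} V^j
  = (0) + (0)(0) + (0)(y)
  = 0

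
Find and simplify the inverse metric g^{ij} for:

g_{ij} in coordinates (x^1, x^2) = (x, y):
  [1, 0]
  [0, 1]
The metric is diagonal, so g^{ij} is diagonal with entries 1/g_{ii}: diag(1, 1).
g^{ij}:
  [1, 0]
  [0, 1]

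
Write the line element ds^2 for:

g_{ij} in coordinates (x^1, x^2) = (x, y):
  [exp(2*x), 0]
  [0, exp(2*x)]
ds^2 = g_{ij} dx^i dx^j; only the non-zero components contribute.
ds^2 = exp(2*x) dx^2 + exp(2*x) dy^2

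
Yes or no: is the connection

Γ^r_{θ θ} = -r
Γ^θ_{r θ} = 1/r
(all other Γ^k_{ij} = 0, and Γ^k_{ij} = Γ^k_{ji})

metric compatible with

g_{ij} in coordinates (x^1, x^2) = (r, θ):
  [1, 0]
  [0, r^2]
Using ∇_k g_{ij} = ∂_k g_{ij} - Γ^m_{ki} g_{mj} - Γ^m_{kj} g_{im}:
e.g. ∇_r g_{θθ} = (2*r) - (r) - (r) = 0
Every component ∇_k g_{ij} vanishes: the connection is metric compatible.
Yes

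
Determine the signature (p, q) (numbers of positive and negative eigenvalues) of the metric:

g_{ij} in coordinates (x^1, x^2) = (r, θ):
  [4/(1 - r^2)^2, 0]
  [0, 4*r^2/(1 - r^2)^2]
The metric is diagonal, so its eigenvalues are the diagonal entries: 4/(1 - r^2)^2, 4*r^2/(1 - r^2)^2 (at a generic point, where coordinate-dependent entries are positive).
2 positive, 0 negative.
(2, 0) - Riemannian (positive definite)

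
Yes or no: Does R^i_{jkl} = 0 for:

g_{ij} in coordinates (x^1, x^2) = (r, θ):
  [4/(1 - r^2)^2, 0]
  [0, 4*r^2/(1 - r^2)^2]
Non-zero Christoffel symbols:
Γ^r_{r r} = 2*r/(1 - r^2)
Γ^r_{θ θ} = (r^3 + r)/(r^2 - 1)
Γ^θ_{r θ} = (-r^2 - 1)/(r^3 - r)
Ricci tensor: R_{rr} = -4/(r^2 - 1)^2, R_{rθ} = 0, R_{θθ} = -4*r^2/(r^2 - 1)^2
The Ricci tensor is non-zero, so the Riemann tensor is non-zero: not flat.
No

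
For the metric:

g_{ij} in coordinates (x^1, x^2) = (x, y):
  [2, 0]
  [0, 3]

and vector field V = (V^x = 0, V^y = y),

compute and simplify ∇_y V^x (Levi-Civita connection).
All Christoffel symbols are zero.
∇_y V^x = ∂_y V^x + Γ^x_{y j} V^j
  = (0) + (0)(0) + (0)(y)
  = 0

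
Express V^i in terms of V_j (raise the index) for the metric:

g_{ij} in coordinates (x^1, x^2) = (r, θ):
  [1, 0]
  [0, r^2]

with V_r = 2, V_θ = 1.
Inverse metric (diagonal): g^{rr} = 1, g^{θθ} = 1/r^2
V^i = g^{ij} V_j:
V^r = (1)(2) + (0)(1) = 2
V^θ = (0)(2) + (1/r^2)(1) = 1/r^2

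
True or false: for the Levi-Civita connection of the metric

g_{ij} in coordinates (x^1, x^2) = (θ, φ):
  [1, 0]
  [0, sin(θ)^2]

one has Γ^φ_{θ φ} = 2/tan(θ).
Γ^φ_{θ φ} = (1/2) g^{φφ} (∂_θ g_{φφ} + ∂_φ g_{φθ} - ∂_φ g_{θφ}) = (1/2)(1/sin(θ)^2)((sin(2*θ)) + (0) - (0)) = 1/tan(θ)
This differs from the proposed value 2/tan(θ).
False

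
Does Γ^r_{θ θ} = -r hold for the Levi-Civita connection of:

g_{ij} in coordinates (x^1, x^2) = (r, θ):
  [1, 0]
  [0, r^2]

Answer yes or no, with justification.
Γ^r_{θ θ} = (1/2) g^{rr} (∂_θ g_{rθ} + ∂_θ g_{rθ} - ∂_r g_{θθ}) = (1/2)(1)((0) + (0) - (2*r)) = -r
This equals the proposed value -r.
Yes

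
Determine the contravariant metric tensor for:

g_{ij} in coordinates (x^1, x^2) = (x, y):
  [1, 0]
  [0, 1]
The metric is diagonal, so g^{ij} is diagonal with entries 1/g_{ii}: diag(1, 1).
g^{ij}:
  [1, 0]
  [0, 1]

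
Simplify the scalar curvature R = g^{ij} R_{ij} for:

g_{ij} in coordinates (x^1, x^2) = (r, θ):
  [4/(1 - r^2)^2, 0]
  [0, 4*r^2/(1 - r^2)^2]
Non-zero Christoffel symbols (Γ^k_{ij} = Γ^k_{ji}):
Γ^r_{r r} = 2*r/(1 - r^2)
Γ^r_{θ θ} = (r^3 + r)/(r^2 - 1)
Γ^θ_{r θ} = (-r^2 - 1)/(r^3 - r)
Ricci tensor (R_{ij} = R^k_{ikj}): R_{rr} = -4/(r^2 - 1)^2, R_{rθ} = 0, R_{θθ} = -4*r^2/(r^2 - 1)^2
Inverse metric: g^{rr} = (1 - r^2)^2/4, g^{θθ} = (1 - r^2)^2/(4*r^2)
R = g^{ij} R_{ij} = ((1 - r^2)^2/4)(-4/(r^2 - 1)^2) + ((1 - r^2)^2/(4*r^2))(-4*r^2/(r^2 - 1)^2) = -2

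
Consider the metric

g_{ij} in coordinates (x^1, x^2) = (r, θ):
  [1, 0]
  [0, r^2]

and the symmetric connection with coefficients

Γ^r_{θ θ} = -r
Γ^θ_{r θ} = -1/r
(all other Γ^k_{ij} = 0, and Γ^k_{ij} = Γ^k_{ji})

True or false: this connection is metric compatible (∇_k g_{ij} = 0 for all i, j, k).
Using ∇_k g_{ij} = ∂_k g_{ij} - Γ^m_{ki} g_{mj} - Γ^m_{kj} g_{im}:
∇_r g_{θθ} = (2*r) - (-r) - (-r) = 4*r ≠ 0
So the connection is not metric compatible (it is not the Levi-Civita connection).
False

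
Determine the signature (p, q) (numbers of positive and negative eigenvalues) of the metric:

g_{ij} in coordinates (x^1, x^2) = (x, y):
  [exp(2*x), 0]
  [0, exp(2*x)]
The metric is diagonal, so its eigenvalues are the diagonal entries: exp(2*x), exp(2*x) (at a generic point, where coordinate-dependent entries are positive).
2 positive, 0 negative.
(2, 0) - Riemannian (positive definite)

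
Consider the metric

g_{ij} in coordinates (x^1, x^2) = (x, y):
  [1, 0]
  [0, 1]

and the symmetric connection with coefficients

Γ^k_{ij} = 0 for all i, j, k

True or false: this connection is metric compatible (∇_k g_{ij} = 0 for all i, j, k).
Using ∇_k g_{ij} = ∂_k g_{ij} - Γ^m_{ki} g_{mj} - Γ^m_{kj} g_{im}:
e.g. ∇_x g_{xx} = (0) - (0) - (0) = 0
Every component ∇_k g_{ij} vanishes: the connection is metric compatible.
True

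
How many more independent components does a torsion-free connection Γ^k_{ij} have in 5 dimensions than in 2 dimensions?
Independent components in n dimensions: n × n(n+1)/2 = n^2(n+1)/2.
5D: 5 × 15 = 75
2D: 2 × 3 = 6
Difference = 75 - 6 = 69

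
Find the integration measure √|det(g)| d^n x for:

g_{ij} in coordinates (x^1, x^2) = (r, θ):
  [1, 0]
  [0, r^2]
det(g) = r^2
√|det(g)| = r
Volume element: dV = r dr dθ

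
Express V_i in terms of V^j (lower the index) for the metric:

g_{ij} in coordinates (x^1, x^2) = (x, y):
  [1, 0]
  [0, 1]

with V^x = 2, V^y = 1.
V_i = g_{ij} V^j:
V_x = (1)(2) + (0)(1) = 2
V_y = (0)(2) + (1)(1) = 1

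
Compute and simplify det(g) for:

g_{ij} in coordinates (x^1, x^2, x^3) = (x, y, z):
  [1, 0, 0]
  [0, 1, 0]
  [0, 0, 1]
Diagonal metric: det(g) = g_{11}·g_{22}·g_{33}
= (1)·(1)·(1)
det(g) = 1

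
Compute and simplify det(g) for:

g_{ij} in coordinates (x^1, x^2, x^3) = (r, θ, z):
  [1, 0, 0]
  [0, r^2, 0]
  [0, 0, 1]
Diagonal metric: det(g) = g_{11}·g_{22}·g_{33}
= (1)·(r^2)·(1)
det(g) = r^2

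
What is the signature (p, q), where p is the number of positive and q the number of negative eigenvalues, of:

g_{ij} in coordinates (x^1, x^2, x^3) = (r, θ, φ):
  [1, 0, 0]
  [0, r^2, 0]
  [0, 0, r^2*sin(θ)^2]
The metric is diagonal, so its eigenvalues are the diagonal entries: 1, r^2, r^2*sin(θ)^2 (at a generic point, where coordinate-dependent entries are positive).
3 positive, 0 negative.
(3, 0) - Riemannian (positive definite)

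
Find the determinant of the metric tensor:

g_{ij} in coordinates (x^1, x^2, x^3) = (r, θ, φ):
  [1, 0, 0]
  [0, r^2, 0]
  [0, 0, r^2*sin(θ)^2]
Diagonal metric: det(g) = g_{11}·g_{22}·g_{33}
= (1)·(r^2)·(r^2*sin(θ)^2)
det(g) = r^4*sin(θ)^2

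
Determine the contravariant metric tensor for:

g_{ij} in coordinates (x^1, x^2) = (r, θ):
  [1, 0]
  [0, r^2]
The metric is diagonal, so g^{ij} is diagonal with entries 1/g_{ii}: diag(1, 1/(r^2)).
g^{ij}:
  [1, 0]
  [0, 1/r^2]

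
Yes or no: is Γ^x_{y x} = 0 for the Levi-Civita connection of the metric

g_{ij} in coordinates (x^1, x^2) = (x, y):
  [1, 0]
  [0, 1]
Γ^x_{y x} = (1/2) g^{xx} (∂_y g_{xx} + ∂_x g_{xy} - ∂_x g_{yx}) = (1/2)(1)((0) + (0) - (0)) = 0
This equals the proposed value 0.
Yes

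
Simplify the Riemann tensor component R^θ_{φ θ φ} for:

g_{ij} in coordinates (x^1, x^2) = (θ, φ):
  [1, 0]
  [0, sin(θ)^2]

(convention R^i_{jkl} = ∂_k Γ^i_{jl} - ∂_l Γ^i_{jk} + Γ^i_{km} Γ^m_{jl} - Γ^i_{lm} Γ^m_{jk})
Non-zero Christoffel symbols (Γ^k_{ij} = Γ^k_{ji}):
Γ^θ_{φ φ} = -sin(2*θ)/2
Γ^φ_{θ φ} = 1/tan(θ)
R^θ_{φ θ φ} = ∂_θ Γ^θ_{φ φ} - ∂_φ Γ^θ_{φ θ} + Γ^θ_{θ m} Γ^m_{φ φ} - Γ^θ_{φ m} Γ^m_{φ θ}
  = (-cos(2*θ)) - (0) + (0) - (-cos(θ)^2) = sin(θ)^2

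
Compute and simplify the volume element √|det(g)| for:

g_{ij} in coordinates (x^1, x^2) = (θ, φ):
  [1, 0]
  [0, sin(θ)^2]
det(g) = sin(θ)^2
√|det(g)| = sin(θ) (taking 0 < θ < π so that |sin(θ)| = sin(θ))
Volume element: dV = sin(θ) dθ dφ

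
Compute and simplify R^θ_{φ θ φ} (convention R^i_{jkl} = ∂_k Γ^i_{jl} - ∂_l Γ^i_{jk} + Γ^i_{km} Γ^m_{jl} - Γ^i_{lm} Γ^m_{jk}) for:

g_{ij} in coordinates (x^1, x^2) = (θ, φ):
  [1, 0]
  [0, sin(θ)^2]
Non-zero Christoffel symbols (Γ^k_{ij} = Γ^k_{ji}):
Γ^θ_{φ φ} = -sin(2*θ)/2
Γ^φ_{θ φ} = 1/tan(θ)
R^θ_{φ θ φ} = ∂_θ Γ^θ_{φ φ} - ∂_φ Γ^θ_{φ θ} + Γ^θ_{θ m} Γ^m_{φ φ} - Γ^θ_{φ m} Γ^m_{φ θ}
  = (-cos(2*θ)) - (0) + (0) - (-cos(θ)^2) = sin(θ)^2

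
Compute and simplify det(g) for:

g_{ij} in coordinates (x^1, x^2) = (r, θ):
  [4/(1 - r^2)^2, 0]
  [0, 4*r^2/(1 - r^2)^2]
For a 2×2 metric: det(g) = g_{11}·g_{22} - g_{12}·g_{21}
= (4/(1 - r^2)^2)·(4*r^2/(1 - r^2)^2) - (0)·(0)
= 16*r^2/(1 - r^2)^4 - 0
det(g) = 16*r^2/(1 - r^2)^4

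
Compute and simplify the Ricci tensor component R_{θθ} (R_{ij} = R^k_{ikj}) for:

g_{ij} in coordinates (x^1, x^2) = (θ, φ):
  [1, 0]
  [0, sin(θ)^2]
Non-zero Christoffel symbols (Γ^k_{ij} = Γ^k_{ji}):
Γ^θ_{φ φ} = -sin(2*θ)/2
Γ^φ_{θ φ} = 1/tan(θ)
R^θ_{θ θ θ} = 0 (a repeated index in an antisymmetric pair)
R^φ_{θ φ θ} = ∂_φ Γ^φ_{θ θ} - ∂_θ Γ^φ_{θ φ} + Γ^φ_{φ m} Γ^m_{θ θ} - Γ^φ_{θ m} Γ^m_{θ φ}
  = (0) - (-1/sin(θ)^2) + (0) - (1/tan(θ)^2) = 1
R_{θθ} = R^θ_{θ θ θ} + R^φ_{θ φ θ} = (0) + (1) = 1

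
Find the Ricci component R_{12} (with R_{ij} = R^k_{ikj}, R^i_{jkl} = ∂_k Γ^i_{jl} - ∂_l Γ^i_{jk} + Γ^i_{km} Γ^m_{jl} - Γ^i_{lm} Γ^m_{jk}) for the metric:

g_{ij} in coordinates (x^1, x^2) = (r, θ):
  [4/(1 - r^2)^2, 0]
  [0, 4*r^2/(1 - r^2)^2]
Non-zero Christoffel symbols (Γ^k_{ij} = Γ^k_{ji}):
Γ^r_{r r} = 2*r/(1 - r^2)
Γ^r_{θ θ} = (r^3 + r)/(r^2 - 1)
Γ^θ_{r θ} = (-r^2 - 1)/(r^3 - r)
R^r_{r r θ} = 0 (a repeated index in an antisymmetric pair)
R^θ_{r θ θ} = 0 (a repeated index in an antisymmetric pair)
R_{rθ} = R^r_{r r θ} + R^θ_{r θ θ} = (0) + (0) = 0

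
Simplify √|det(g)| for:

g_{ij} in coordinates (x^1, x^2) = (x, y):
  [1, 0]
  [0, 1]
det(g) = 1
√|det(g)| = 1
Volume element: dV = 1 dx dy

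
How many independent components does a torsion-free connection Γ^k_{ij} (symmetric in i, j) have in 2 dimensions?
Γ^k_{ij} has n choices for the upper index and n(n+1)/2 independent symmetric lower index pairs.
Total = 2 × 2×3/2 = 2 × 3 = 6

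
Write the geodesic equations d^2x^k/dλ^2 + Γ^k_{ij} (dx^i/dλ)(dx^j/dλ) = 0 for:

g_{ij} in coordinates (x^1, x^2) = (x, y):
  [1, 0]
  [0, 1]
Geodesic equation: d^2x^k/dλ^2 + Γ^k_{ij} (dx^i/dλ)(dx^j/dλ) = 0.
All Christoffel symbols vanish, so the geodesics are straight lines:
d^2x/dλ^2 = 0
d^2y/dλ^2 = 0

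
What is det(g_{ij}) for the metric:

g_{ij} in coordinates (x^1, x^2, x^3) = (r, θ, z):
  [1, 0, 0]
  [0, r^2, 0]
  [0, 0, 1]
Diagonal metric: det(g) = g_{11}·g_{22}·g_{33}
= (1)·(r^2)·(1)
det(g) = r^2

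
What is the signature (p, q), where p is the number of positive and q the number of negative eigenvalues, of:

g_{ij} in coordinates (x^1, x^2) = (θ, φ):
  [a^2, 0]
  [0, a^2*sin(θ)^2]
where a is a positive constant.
The metric is diagonal, so its eigenvalues are the diagonal entries: a^2, a^2*sin(θ)^2 (at a generic point, where coordinate-dependent entries are positive).
2 positive, 0 negative.
(2, 0) - Riemannian (positive definite)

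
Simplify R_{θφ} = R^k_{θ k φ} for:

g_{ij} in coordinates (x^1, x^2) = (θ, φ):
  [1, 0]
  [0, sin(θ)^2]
Non-zero Christoffel symbols (Γ^k_{ij} = Γ^k_{ji}):
Γ^θ_{φ φ} = -sin(2*θ)/2
Γ^φ_{θ φ} = 1/tan(θ)
R^θ_{θ θ φ} = 0 (a repeated index in an antisymmetric pair)
R^φ_{θ φ φ} = 0 (a repeated index in an antisymmetric pair)
R_{θφ} = R^θ_{θ θ φ} + R^φ_{θ φ φ} = (0) + (0) = 0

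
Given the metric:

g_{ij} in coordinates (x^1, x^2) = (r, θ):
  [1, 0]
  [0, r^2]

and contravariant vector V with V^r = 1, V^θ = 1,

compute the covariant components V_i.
V_i = g_{ij} V^j:
V_r = (1)(1) + (0)(1) = 1
V_θ = (0)(1) + (r^2)(1) = r^2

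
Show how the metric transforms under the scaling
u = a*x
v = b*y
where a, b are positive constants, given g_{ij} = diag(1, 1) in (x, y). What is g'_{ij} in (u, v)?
Invert the transformation: x = u/a, y = v/b
g'_{ij} = (∂x^k/∂x'^i)(∂x^l/∂x'^j) g_{kl}; with g_{kl} = δ_{kl} this is Σ_k (∂x^k/∂x'^i)(∂x^k/∂x'^j).
Jacobian: ∂x/∂u = 1/a, ∂x/∂v = 0, ∂y/∂u = 0, ∂y/∂v = 1/b
g'_{uu} = (1/a)(1/a) + (0)(0) = 1/a^2
g'_{uv} = (1/a)(0) + (0)(1/b) = 0
g'_{vv} = (0)(0) + (1/b)(1/b) = 1/b^2
g'_{ij} = diag(1/a^2, 1/b^2)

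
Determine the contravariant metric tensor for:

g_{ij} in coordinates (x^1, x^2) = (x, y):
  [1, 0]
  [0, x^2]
The metric is diagonal, so g^{ij} is diagonal with entries 1/g_{ii}: diag(1, 1/(x^2)).
g^{ij}:
  [1, 0]
  [0, 1/x^2]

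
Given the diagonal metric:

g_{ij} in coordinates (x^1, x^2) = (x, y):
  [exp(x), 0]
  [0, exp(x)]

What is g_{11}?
With x^1 = x, x^2 = y, g_{11} = g_{xx} is the row-1, column-1 entry of the matrix.
g_{11} = exp(x)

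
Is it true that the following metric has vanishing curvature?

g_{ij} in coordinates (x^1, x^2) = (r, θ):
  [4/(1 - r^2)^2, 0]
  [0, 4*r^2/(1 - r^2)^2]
Non-zero Christoffel symbols:
Γ^r_{r r} = 2*r/(1 - r^2)
Γ^r_{θ θ} = (r^3 + r)/(r^2 - 1)
Γ^θ_{r θ} = (-r^2 - 1)/(r^3 - r)
Ricci tensor: R_{rr} = -4/(r^2 - 1)^2, R_{rθ} = 0, R_{θθ} = -4*r^2/(r^2 - 1)^2
The Ricci tensor is non-zero, so the Riemann tensor is non-zero: not flat.
No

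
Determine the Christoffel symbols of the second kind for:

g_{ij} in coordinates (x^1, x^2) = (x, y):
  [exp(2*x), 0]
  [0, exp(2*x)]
Using Γ^k_{ij} = (1/2) g^{km} (∂_i g_{mj} + ∂_j g_{mi} - ∂_m g_{ij}); the metric is diagonal, so only the m = k term contributes.
Non-zero symbols (using the symmetry Γ^k_{ij} = Γ^k_{ji}):
Γ^x_{x x} = (1/2) g^{xx} (∂_x g_{xx} + ∂_x g_{xx} - ∂_x g_{xx}) = (1/2)(exp(-2*x))((2*exp(2*x)) + (2*exp(2*x)) - (2*exp(2*x))) = 1
Γ^x_{y y} = (1/2) g^{xx} (∂_y g_{xy} + ∂_y g_{xy} - ∂_x g_{yy}) = (1/2)(exp(-2*x))((0) + (0) - (2*exp(2*x))) = -1
Γ^y_{x y} = (1/2) g^{yy} (∂_x g_{yy} + ∂_y g_{yx} - ∂_y g_{xy}) = (1/2)(exp(-2*x))((2*exp(2*x)) + (0) - (0)) = 1
All other Christoffel symbols are zero.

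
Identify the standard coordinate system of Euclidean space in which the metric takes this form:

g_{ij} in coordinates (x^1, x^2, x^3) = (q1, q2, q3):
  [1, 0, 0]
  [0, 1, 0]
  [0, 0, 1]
All components are constant and the metric is the identity, i.e. orthonormal rectilinear coordinates.
Cartesian (3D) coordinates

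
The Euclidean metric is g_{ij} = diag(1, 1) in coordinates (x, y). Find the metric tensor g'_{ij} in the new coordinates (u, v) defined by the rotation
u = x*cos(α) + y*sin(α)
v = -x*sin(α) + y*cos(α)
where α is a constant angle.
Invert the transformation: x = u*cos(α) - v*sin(α), y = u*sin(α) + v*cos(α)
g'_{ij} = (∂x^k/∂x'^i)(∂x^l/∂x'^j) g_{kl}; with g_{kl} = δ_{kl} this is Σ_k (∂x^k/∂x'^i)(∂x^k/∂x'^j).
Jacobian: ∂x/∂u = cos(α), ∂x/∂v = -sin(α), ∂y/∂u = sin(α), ∂y/∂v = cos(α)
g'_{uu} = (cos(α))(cos(α)) + (sin(α))(sin(α)) = 1
g'_{uv} = (cos(α))(-sin(α)) + (sin(α))(cos(α)) = 0
g'_{vv} = (-sin(α))(-sin(α)) + (cos(α))(cos(α)) = 1
g'_{ij} = diag(1, 1)
The Euclidean metric is invariant under rotations.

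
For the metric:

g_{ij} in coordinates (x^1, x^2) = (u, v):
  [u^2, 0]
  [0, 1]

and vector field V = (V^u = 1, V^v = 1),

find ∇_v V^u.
Non-zero Christoffel symbols:
Γ^u_{u u} = 1/u
∇_v V^u = ∂_v V^u + Γ^u_{v j} V^j
  = (0) + (0)(1) + (0)(1)
  = 0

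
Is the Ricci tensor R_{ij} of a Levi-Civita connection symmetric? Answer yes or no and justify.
R_{ij} = R^k_{ikj}; the pair symmetry R_{kilj} = R_{ljki} gives R_{ij} = R_{ji}.
Yes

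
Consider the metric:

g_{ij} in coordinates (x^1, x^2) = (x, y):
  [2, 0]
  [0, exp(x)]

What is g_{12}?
With x^1 = x, x^2 = y, g_{12} = g_{xy} is the row-1, column-2 entry of the matrix.
g_{12} = 0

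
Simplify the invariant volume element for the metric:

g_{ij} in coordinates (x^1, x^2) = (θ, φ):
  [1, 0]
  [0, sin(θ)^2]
det(g) = sin(θ)^2
√|det(g)| = sin(θ) (taking 0 < θ < π so that |sin(θ)| = sin(θ))
Volume element: dV = sin(θ) dθ dφ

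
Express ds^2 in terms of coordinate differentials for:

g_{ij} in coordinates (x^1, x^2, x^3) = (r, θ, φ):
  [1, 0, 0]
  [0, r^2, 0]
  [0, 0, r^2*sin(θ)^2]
ds^2 = g_{ij} dx^i dx^j; only the non-zero components contribute.
ds^2 = dr^2 + r^2 dθ^2 + r^2*sin(θ)^2 dφ^2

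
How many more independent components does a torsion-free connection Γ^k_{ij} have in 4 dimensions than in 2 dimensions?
Independent components in n dimensions: n × n(n+1)/2 = n^2(n+1)/2.
4D: 4 × 10 = 40
2D: 2 × 3 = 6
Difference = 40 - 6 = 34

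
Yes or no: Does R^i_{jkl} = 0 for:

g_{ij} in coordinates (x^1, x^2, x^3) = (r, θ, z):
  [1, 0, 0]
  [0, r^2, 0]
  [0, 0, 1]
Non-zero Christoffel symbols:
Γ^r_{θ θ} = -r
Γ^θ_{r θ} = 1/r
Ricci tensor: R_{rr} = 0, R_{rθ} = 0, R_{rz} = 0, R_{θθ} = 0, R_{θz} = 0, R_{zz} = 0
All R_{ij} vanish; in 3 dimensions the Riemann tensor is fully determined by the Ricci tensor, so R^i_{jkl} = 0: the metric is flat (curvilinear coordinates on flat space).
Yes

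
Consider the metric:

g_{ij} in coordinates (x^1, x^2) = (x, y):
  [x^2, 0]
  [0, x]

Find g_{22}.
With x^1 = x, x^2 = y, g_{22} = g_{yy} is the row-2, column-2 entry of the matrix.
g_{22} = x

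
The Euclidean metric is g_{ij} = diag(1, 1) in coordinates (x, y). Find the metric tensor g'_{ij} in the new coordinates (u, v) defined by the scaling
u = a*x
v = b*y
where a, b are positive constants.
Invert the transformation: x = u/a, y = v/b
g'_{ij} = (∂x^k/∂x'^i)(∂x^l/∂x'^j) g_{kl}; with g_{kl} = δ_{kl} this is Σ_k (∂x^k/∂x'^i)(∂x^k/∂x'^j).
Jacobian: ∂x/∂u = 1/a, ∂x/∂v = 0, ∂y/∂u = 0, ∂y/∂v = 1/b
g'_{uu} = (1/a)(1/a) + (0)(0) = 1/a^2
g'_{uv} = (1/a)(0) + (0)(1/b) = 0
g'_{vv} = (0)(0) + (1/b)(1/b) = 1/b^2
g'_{ij} = diag(1/a^2, 1/b^2)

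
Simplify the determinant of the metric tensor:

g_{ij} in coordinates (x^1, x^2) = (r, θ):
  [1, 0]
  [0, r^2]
For a 2×2 metric: det(g) = g_{11}·g_{22} - g_{12}·g_{21}
= (1)·(r^2) - (0)·(0)
= r^2 - 0
det(g) = r^2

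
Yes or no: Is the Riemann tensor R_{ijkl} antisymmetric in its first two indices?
R_{ijkl} = -R_{jikl} (follows from metric compatibility).
Yes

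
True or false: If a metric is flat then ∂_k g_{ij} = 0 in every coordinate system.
Flatness means R^i_{jkl} = 0; the components can still vary, e.g. the flat plane in polar coordinates has g_{θθ} = r^2.
False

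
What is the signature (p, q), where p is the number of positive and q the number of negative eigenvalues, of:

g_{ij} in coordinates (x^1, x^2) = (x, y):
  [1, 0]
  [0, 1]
The metric is diagonal, so its eigenvalues are the diagonal entries: 1, 1 (at a generic point, where coordinate-dependent entries are positive).
2 positive, 0 negative.
(2, 0) - Riemannian (positive definite)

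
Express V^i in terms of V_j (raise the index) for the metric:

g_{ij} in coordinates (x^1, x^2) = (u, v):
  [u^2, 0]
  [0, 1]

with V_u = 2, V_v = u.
Inverse metric (diagonal): g^{uu} = 1/u^2, g^{vv} = 1
V^i = g^{ij} V_j:
V^u = (1/u^2)(2) + (0)(u) = 2/u^2
V^v = (0)(2) + (1)(u) = u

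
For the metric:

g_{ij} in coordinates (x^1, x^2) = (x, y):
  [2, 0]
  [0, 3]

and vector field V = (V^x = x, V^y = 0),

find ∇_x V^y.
All Christoffel symbols are zero.
∇_x V^y = ∂_x V^y + Γ^y_{x j} V^j
  = (0) + (0)(x) + (0)(0)
  = 0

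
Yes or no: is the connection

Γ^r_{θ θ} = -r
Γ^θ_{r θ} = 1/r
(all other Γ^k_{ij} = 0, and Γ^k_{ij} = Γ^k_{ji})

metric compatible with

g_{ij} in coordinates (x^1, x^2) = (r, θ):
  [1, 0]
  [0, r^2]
Using ∇_k g_{ij} = ∂_k g_{ij} - Γ^m_{ki} g_{mj} - Γ^m_{kj} g_{im}:
e.g. ∇_r g_{θθ} = (2*r) - (r) - (r) = 0
Every component ∇_k g_{ij} vanishes: the connection is metric compatible.
Yes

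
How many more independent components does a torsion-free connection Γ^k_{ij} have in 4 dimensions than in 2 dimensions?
Independent components in n dimensions: n × n(n+1)/2 = n^2(n+1)/2.
4D: 4 × 10 = 40
2D: 2 × 3 = 6
Difference = 40 - 6 = 34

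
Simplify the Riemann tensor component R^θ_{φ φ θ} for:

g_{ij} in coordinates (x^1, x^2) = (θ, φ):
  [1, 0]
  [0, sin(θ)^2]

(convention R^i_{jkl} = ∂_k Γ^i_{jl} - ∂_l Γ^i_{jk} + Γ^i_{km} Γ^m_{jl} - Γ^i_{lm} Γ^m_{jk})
Non-zero Christoffel symbols (Γ^k_{ij} = Γ^k_{ji}):
Γ^θ_{φ φ} = -sin(2*θ)/2
Γ^φ_{θ φ} = 1/tan(θ)
R^θ_{φ φ θ} = ∂_φ Γ^θ_{φ θ} - ∂_θ Γ^θ_{φ φ} + Γ^θ_{φ m} Γ^m_{φ θ} - Γ^θ_{θ m} Γ^m_{φ φ}
  = (0) - (-cos(2*θ)) + (-cos(θ)^2) - (0) = -sin(θ)^2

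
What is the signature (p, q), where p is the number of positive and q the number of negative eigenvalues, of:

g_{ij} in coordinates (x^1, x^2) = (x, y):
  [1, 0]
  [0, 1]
The metric is diagonal, so its eigenvalues are the diagonal entries: 1, 1 (at a generic point, where coordinate-dependent entries are positive).
2 positive, 0 negative.
(2, 0) - Riemannian (positive definite)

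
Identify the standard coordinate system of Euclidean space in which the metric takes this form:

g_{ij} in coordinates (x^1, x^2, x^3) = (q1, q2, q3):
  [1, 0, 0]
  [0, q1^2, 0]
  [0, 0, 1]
The line element ds^2 = dq1^2 + q1^2 dq2^2 + dq3^2 is dr^2 + r^2 dθ^2 + dz^2 with q1 = r, q2 = θ, q3 = z.
cylindrical coordinates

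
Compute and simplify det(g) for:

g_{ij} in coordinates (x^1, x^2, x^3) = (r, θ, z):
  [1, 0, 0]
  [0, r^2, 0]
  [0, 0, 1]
Diagonal metric: det(g) = g_{11}·g_{22}·g_{33}
= (1)·(r^2)·(1)
det(g) = r^2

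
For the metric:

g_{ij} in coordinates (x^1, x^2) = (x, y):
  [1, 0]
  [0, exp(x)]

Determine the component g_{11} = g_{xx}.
With x^1 = x, x^2 = y, g_{11} = g_{xx} is the row-1, column-1 entry of the matrix.
g_{11} = 1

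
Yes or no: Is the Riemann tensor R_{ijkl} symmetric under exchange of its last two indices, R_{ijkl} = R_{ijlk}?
It is antisymmetric in the last pair: R_{ijkl} = -R_{ijlk}.
No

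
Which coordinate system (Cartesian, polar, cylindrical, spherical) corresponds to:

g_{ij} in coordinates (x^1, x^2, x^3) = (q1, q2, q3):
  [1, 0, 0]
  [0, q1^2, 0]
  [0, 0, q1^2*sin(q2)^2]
The line element ds^2 = dq1^2 + q1^2 dq2^2 + q1^2 sin(q2)^2 dq3^2 is dr^2 + r^2 dθ^2 + r^2 sin(θ)^2 dφ^2 with q1 = r, q2 = θ, q3 = φ.
spherical coordinates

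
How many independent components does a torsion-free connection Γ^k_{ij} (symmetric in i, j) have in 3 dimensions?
Γ^k_{ij} has n choices for the upper index and n(n+1)/2 independent symmetric lower index pairs.
Total = 3 × 3×4/2 = 3 × 6 = 18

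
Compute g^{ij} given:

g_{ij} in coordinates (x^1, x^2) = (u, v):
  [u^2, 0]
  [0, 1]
The metric is diagonal, so g^{ij} is diagonal with entries 1/g_{ii}: diag(1/(u^2), 1).
g^{ij}:
  [1/u^2, 0]
  [0, 1]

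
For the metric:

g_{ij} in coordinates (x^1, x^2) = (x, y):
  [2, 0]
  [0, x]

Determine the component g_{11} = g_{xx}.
With x^1 = x, x^2 = y, g_{11} = g_{xx} is the row-1, column-1 entry of the matrix.
g_{11} = 2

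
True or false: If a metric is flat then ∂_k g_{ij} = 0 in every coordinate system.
Flatness means R^i_{jkl} = 0; the components can still vary, e.g. the flat plane in polar coordinates has g_{θθ} = r^2.
False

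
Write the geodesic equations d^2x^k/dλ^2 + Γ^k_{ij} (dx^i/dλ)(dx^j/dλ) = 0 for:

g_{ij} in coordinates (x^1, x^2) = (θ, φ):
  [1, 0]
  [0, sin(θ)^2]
Geodesic equation: d^2x^k/dλ^2 + Γ^k_{ij} (dx^i/dλ)(dx^j/dλ) = 0.
Non-zero Christoffel symbols:
Γ^θ_{φ φ} = -sin(2*θ)/2
Γ^φ_{θ φ} = 1/tan(θ)
Substituting (the symmetric pair Γ^k_{ij}, Γ^k_{ji} combines into a factor 2):
d^2θ/dλ^2 - (sin(2*θ)/2) (dφ/dλ)^2 = 0
d^2φ/dλ^2 + (2/tan(θ)) (dθ/dλ)(dφ/dλ) = 0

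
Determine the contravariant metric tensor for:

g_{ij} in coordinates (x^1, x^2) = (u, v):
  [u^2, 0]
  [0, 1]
The metric is diagonal, so g^{ij} is diagonal with entries 1/g_{ii}: diag(1/(u^2), 1).
g^{ij}:
  [1/u^2, 0]
  [0, 1]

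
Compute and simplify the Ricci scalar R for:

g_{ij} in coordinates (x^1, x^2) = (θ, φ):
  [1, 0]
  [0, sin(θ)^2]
Non-zero Christoffel symbols (Γ^k_{ij} = Γ^k_{ji}):
Γ^θ_{φ φ} = -sin(2*θ)/2
Γ^φ_{θ φ} = 1/tan(θ)
Ricci tensor (R_{ij} = R^k_{ikj}): R_{θθ} = 1, R_{θφ} = 0, R_{φφ} = sin(θ)^2
Inverse metric: g^{θθ} = 1, g^{φφ} = 1/sin(θ)^2
R = g^{ij} R_{ij} = (1)(1) + (1/sin(θ)^2)(sin(θ)^2) = 2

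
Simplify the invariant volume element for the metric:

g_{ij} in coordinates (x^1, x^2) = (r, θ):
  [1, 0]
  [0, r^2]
det(g) = r^2
√|det(g)| = r
Volume element: dV = r dr dθ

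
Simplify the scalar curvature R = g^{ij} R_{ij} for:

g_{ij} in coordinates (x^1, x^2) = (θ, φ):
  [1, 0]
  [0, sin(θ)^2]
Non-zero Christoffel symbols (Γ^k_{ij} = Γ^k_{ji}):
Γ^θ_{φ φ} = -sin(2*θ)/2
Γ^φ_{θ φ} = 1/tan(θ)
Ricci tensor (R_{ij} = R^k_{ikj}): R_{θθ} = 1, R_{θφ} = 0, R_{φφ} = sin(θ)^2
Inverse metric: g^{θθ} = 1, g^{φφ} = 1/sin(θ)^2
R = g^{ij} R_{ij} = (1)(1) + (1/sin(θ)^2)(sin(θ)^2) = 2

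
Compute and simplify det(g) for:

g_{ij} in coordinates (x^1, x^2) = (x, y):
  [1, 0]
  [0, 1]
For a 2×2 metric: det(g) = g_{11}·g_{22} - g_{12}·g_{21}
= (1)·(1) - (0)·(0)
= 1 - 0
det(g) = 1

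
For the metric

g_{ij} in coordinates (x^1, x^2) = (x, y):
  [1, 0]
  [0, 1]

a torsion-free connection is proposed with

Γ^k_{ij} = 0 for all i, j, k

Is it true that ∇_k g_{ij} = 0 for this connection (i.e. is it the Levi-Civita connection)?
Using ∇_k g_{ij} = ∂_k g_{ij} - Γ^m_{ki} g_{mj} - Γ^m_{kj} g_{im}:
e.g. ∇_x g_{xy} = (0) - (0) - (0) = 0
Every component ∇_k g_{ij} vanishes: the connection is metric compatible.
Yes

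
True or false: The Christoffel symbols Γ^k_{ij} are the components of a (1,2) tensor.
Under a change of coordinates Γ picks up an inhomogeneous term ∂²x/∂x'∂x'; e.g. Γ = 0 in Cartesian coordinates but Γ^r_{θθ} = -r in polar coordinates on the same flat plane.
False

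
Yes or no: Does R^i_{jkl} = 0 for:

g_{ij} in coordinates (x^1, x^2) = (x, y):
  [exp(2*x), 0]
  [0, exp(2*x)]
Non-zero Christoffel symbols:
Γ^x_{x x} = 1
Γ^x_{y y} = -1
Γ^y_{x y} = 1
Ricci tensor: R_{xx} = 0, R_{xy} = 0, R_{yy} = 0
All R_{ij} vanish; in 2 dimensions the Riemann tensor is fully determined by the Ricci tensor, so R^i_{jkl} = 0: the metric is flat (curvilinear coordinates on flat space).
Yes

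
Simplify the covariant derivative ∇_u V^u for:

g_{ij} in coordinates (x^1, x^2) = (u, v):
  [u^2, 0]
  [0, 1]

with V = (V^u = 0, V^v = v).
Non-zero Christoffel symbols:
Γ^u_{u u} = 1/u
∇_u V^u = ∂_u V^u + Γ^u_{u j} V^j
  = (0) + (1/u)(0) + (0)(v)
  = 0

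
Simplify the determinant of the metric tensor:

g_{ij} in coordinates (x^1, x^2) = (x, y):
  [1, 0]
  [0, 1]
For a 2×2 metric: det(g) = g_{11}·g_{22} - g_{12}·g_{21}
= (1)·(1) - (0)·(0)
= 1 - 0
det(g) = 1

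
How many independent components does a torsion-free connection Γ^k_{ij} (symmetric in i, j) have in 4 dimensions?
Γ^k_{ij} has n choices for the upper index and n(n+1)/2 independent symmetric lower index pairs.
Total = 4 × 4×5/2 = 4 × 10 = 40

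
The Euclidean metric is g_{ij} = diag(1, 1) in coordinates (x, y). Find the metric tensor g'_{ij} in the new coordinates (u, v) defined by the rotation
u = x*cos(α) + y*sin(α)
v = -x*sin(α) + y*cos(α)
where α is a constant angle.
Invert the transformation: x = u*cos(α) - v*sin(α), y = u*sin(α) + v*cos(α)
g'_{ij} = (∂x^k/∂x'^i)(∂x^l/∂x'^j) g_{kl}; with g_{kl} = δ_{kl} this is Σ_k (∂x^k/∂x'^i)(∂x^k/∂x'^j).
Jacobian: ∂x/∂u = cos(α), ∂x/∂v = -sin(α), ∂y/∂u = sin(α), ∂y/∂v = cos(α)
g'_{uu} = (cos(α))(cos(α)) + (sin(α))(sin(α)) = 1
g'_{uv} = (cos(α))(-sin(α)) + (sin(α))(cos(α)) = 0
g'_{vv} = (-sin(α))(-sin(α)) + (cos(α))(cos(α)) = 1
g'_{ij} = diag(1, 1)
The Euclidean metric is invariant under rotations.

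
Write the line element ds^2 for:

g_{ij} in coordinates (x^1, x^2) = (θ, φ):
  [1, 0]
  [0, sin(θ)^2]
ds^2 = g_{ij} dx^i dx^j; only the non-zero components contribute.
ds^2 = dθ^2 + sin(θ)^2 dφ^2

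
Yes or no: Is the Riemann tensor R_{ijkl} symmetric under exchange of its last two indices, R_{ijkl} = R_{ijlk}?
It is antisymmetric in the last pair: R_{ijkl} = -R_{ijlk}.
No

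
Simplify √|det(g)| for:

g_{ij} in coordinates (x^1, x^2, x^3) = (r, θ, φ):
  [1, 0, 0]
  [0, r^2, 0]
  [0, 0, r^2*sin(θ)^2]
det(g) = r^4*sin(θ)^2
√|det(g)| = r^2*sin(θ) (taking 0 < θ < π so that |sin(θ)| = sin(θ))
Volume element: dV = r^2*sin(θ) dr dθ dφ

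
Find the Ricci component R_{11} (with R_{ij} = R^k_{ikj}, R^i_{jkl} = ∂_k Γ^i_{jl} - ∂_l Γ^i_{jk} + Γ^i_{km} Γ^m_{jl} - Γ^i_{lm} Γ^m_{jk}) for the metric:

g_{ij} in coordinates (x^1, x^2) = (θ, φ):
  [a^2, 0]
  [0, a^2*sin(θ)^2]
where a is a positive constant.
Non-zero Christoffel symbols (Γ^k_{ij} = Γ^k_{ji}):
Γ^θ_{φ φ} = -sin(2*θ)/2
Γ^φ_{θ φ} = 1/tan(θ)
R^θ_{θ θ θ} = 0 (a repeated index in an antisymmetric pair)
R^φ_{θ φ θ} = ∂_φ Γ^φ_{θ θ} - ∂_θ Γ^φ_{θ φ} + Γ^φ_{φ m} Γ^m_{θ θ} - Γ^φ_{θ m} Γ^m_{θ φ}
  = (0) - (-1/sin(θ)^2) + (0) - (1/tan(θ)^2) = 1
R_{θθ} = R^θ_{θ θ θ} + R^φ_{θ φ θ} = (0) + (1) = 1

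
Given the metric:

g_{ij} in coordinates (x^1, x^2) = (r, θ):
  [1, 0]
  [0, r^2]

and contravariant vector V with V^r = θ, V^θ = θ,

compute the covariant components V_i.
V_i = g_{ij} V^j:
V_r = (1)(θ) + (0)(θ) = θ
V_θ = (0)(θ) + (r^2)(θ) = r^2*θ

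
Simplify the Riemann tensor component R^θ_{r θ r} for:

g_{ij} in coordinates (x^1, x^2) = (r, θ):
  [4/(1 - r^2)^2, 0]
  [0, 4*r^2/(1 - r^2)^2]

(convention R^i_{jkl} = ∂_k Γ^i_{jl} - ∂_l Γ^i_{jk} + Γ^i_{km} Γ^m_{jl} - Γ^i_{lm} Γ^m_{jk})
Non-zero Christoffel symbols (Γ^k_{ij} = Γ^k_{ji}):
Γ^r_{r r} = 2*r/(1 - r^2)
Γ^r_{θ θ} = (r^3 + r)/(r^2 - 1)
Γ^θ_{r θ} = (-r^2 - 1)/(r^3 - r)
R^θ_{r θ r} = ∂_θ Γ^θ_{r r} - ∂_r Γ^θ_{r θ} + Γ^θ_{θ m} Γ^m_{r r} - Γ^θ_{r m} Γ^m_{r θ}
  = (0) - ((r^4 + 4*r^2 - 1)/(r^3 - r)^2) + (2*(r^2 + 1)/(r^2 - 1)^2) - ((r^2 + 1)^2/(r^3 - r)^2) = -4/(r^2 - 1)^2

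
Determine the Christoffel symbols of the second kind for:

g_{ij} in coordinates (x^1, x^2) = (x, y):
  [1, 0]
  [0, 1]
Using Γ^k_{ij} = (1/2) g^{km} (∂_i g_{mj} + ∂_j g_{mi} - ∂_m g_{ij}); the metric is diagonal, so only the m = k term contributes.
Every metric component is constant, so all ∂_m g_{ij} = 0 and every Christoffel symbol vanishes.
All Christoffel symbols are zero.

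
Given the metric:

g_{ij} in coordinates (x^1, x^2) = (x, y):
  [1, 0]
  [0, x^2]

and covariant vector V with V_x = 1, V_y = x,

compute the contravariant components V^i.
Inverse metric (diagonal): g^{xx} = 1, g^{yy} = 1/x^2
V^i = g^{ij} V_j:
V^x = (1)(1) + (0)(x) = 1
V^y = (0)(1) + (1/x^2)(x) = 1/x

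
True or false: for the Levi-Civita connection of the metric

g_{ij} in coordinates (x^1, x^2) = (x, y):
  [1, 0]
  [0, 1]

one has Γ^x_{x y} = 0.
Γ^x_{x y} = (1/2) g^{xx} (∂_x g_{xy} + ∂_y g_{xx} - ∂_x g_{xy}) = (1/2)(1)((0) + (0) - (0)) = 0
This equals the proposed value 0.
True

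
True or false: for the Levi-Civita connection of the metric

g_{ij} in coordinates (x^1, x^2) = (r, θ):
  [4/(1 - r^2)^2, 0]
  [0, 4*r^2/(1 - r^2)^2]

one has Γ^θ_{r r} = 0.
Γ^θ_{r r} = (1/2) g^{θθ} (∂_r g_{θr} + ∂_r g_{θr} - ∂_θ g_{rr}) = (1/2)((1 - r^2)^2/(4*r^2))((0) + (0) - (0)) = 0
This equals the proposed value 0.
True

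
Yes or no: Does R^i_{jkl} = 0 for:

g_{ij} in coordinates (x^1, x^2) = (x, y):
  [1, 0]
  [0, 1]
All metric components are constant, so every Christoffel symbol vanishes and R^i_{jkl} = 0.
Yes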